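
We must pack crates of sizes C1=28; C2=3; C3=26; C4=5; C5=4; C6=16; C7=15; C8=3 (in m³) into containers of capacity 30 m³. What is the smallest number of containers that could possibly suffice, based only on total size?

4

Total size = 28 + 3 + 26 + 5 + 4 + 16 + 15 + 3 = 100 m³.
⌈100 / 30⌉ = 4.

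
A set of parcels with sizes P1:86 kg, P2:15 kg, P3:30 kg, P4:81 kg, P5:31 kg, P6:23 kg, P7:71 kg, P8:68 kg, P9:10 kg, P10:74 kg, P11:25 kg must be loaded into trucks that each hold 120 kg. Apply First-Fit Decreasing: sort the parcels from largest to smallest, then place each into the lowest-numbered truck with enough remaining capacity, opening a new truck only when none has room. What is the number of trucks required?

Sorted descending: 86, 81, 74, 71, 68, 31, 30, 25, 23, 15, 10.
truck 1: place 86 kg, 34 kg left
truck 2: place 81 kg, 39 kg left
truck 3: place 74 kg, 46 kg left
truck 4: place 71 kg, 49 kg left
truck 5: place 68 kg, 52 kg left
truck 1: place 31 kg, 3 kg left
truck 2: place 30 kg, 9 kg left
truck 3: place 25 kg, 21 kg left
truck 4: place 23 kg, 26 kg left
truck 3: place 15 kg, 6 kg left
truck 4: place 10 kg, 16 kg left

5 trucks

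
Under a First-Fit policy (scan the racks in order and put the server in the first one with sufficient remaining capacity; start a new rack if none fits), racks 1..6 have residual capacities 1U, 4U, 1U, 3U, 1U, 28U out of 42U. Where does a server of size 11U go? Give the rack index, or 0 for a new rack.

6

Racks with room: rack 6 (28U).
The first with room is rack 6.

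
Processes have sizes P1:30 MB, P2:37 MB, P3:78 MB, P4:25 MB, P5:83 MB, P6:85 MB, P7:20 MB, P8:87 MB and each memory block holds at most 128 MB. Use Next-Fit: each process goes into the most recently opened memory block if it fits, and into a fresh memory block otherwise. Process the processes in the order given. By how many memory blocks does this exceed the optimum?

Next-Fit: [30,37] [78,25] [83] [85,20] [87] → 5 memory blocks.
Total size 445 MB; any packing needs at least ⌈445/128⌉ = 4 memory blocks.
An optimal packing achieves that bound: [87,37] [85,30] [83,25,20] [78] → 4 memory blocks.
Excess: 5 − 4 = 1.

1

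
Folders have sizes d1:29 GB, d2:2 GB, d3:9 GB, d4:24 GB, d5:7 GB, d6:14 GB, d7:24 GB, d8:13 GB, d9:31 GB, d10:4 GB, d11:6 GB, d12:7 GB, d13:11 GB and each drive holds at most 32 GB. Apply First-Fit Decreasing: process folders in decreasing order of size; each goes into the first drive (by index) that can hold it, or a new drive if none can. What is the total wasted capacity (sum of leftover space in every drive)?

11

Sorted descending: 31, 29, 24, 24, 14, 13, 11, 9, 7, 7, 6, 4, 2.
31 GB → drive 1 (remaining 1 GB)
29 GB → drive 2 (remaining 3 GB)
24 GB → drive 3 (remaining 8 GB)
24 GB → drive 4 (remaining 8 GB)
14 GB → drive 5 (remaining 18 GB)
13 GB → drive 5 (remaining 5 GB)
11 GB → drive 6 (remaining 21 GB)
9 GB → drive 6 (remaining 12 GB)
7 GB → drive 3 (remaining 1 GB)
7 GB → drive 4 (remaining 1 GB)
6 GB → drive 6 (remaining 6 GB)
4 GB → drive 5 (remaining 1 GB)
2 GB → drive 2 (remaining 1 GB)
6 drives × 32 GB = 192 GB; used 181 GB; unused 11 GB.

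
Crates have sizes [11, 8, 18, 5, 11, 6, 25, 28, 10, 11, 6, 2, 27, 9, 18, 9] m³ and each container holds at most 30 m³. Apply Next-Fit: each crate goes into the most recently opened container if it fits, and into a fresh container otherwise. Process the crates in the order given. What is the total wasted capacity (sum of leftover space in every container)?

66

Put 11 m³ in container 1; 19 m³ remain.
Put 8 m³ in container 1; 11 m³ remain.
Put 18 m³ in container 2; 12 m³ remain.
Put 5 m³ in container 2; 7 m³ remain.
Put 11 m³ in container 3; 19 m³ remain.
Put 6 m³ in container 3; 13 m³ remain.
Put 25 m³ in container 4; 5 m³ remain.
Put 28 m³ in container 5; 2 m³ remain.
Put 10 m³ in container 6; 20 m³ remain.
Put 11 m³ in container 6; 9 m³ remain.
Put 6 m³ in container 6; 3 m³ remain.
Put 2 m³ in container 6; 1 m³ remain.
Put 27 m³ in container 7; 3 m³ remain.
Put 9 m³ in container 8; 21 m³ remain.
Put 18 m³ in container 8; 3 m³ remain.
Put 9 m³ in container 9; 21 m³ remain.
9 containers × 30 m³ = 270 m³; used 204 m³; unused 66 m³.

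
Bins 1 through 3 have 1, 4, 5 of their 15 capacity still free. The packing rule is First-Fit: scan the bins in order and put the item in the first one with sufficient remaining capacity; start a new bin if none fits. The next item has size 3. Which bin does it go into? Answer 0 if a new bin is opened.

Bins with room: bin 2 (4), bin 3 (5).
The first with room is bin 2.

2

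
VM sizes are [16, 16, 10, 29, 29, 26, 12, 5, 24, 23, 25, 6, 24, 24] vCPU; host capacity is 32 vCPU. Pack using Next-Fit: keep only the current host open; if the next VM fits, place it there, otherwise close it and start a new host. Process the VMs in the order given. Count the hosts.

host 1: place 16 vCPU, 16 vCPU left
host 1: place 16 vCPU, 0 vCPU left
host 2: place 10 vCPU, 22 vCPU left
host 3: place 29 vCPU, 3 vCPU left
host 4: place 29 vCPU, 3 vCPU left
host 5: place 26 vCPU, 6 vCPU left
host 6: place 12 vCPU, 20 vCPU left
host 6: place 5 vCPU, 15 vCPU left
host 7: place 24 vCPU, 8 vCPU left
host 8: place 23 vCPU, 9 vCPU left
host 9: place 25 vCPU, 7 vCPU left
host 9: place 6 vCPU, 1 vCPU left
host 10: place 24 vCPU, 8 vCPU left
host 11: place 24 vCPU, 8 vCPU left
Final hosts: [16,16] [10] [29] [29] [26] [12,5] [24] [23] [25,6] [24] [24].

11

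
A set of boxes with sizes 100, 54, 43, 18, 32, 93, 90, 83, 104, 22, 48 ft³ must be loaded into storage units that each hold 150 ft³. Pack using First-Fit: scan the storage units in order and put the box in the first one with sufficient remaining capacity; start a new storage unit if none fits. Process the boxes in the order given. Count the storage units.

Put 100 ft³ in storage unit 1; 50 ft³ remain.
Put 54 ft³ in storage unit 2; 96 ft³ remain.
Put 43 ft³ in storage unit 1; 7 ft³ remain.
Put 18 ft³ in storage unit 2; 78 ft³ remain.
Put 32 ft³ in storage unit 2; 46 ft³ remain.
Put 93 ft³ in storage unit 3; 57 ft³ remain.
Put 90 ft³ in storage unit 4; 60 ft³ remain.
Put 83 ft³ in storage unit 5; 67 ft³ remain.
Put 104 ft³ in storage unit 6; 46 ft³ remain.
Put 22 ft³ in storage unit 2; 24 ft³ remain.
Put 48 ft³ in storage unit 3; 9 ft³ remain.

6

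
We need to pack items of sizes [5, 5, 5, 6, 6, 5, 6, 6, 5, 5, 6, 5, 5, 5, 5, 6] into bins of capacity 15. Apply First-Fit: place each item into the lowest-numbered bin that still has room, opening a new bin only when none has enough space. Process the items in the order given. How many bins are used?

5 → bin 1 (remaining 10)
5 → bin 1 (remaining 5)
5 → bin 1 (remaining 0)
6 → bin 2 (remaining 9)
6 → bin 2 (remaining 3)
5 → bin 3 (remaining 10)
6 → bin 3 (remaining 4)
6 → bin 4 (remaining 9)
5 → bin 4 (remaining 4)
5 → bin 5 (remaining 10)
6 → bin 5 (remaining 4)
5 → bin 6 (remaining 10)
5 → bin 6 (remaining 5)
5 → bin 6 (remaining 0)
5 → bin 7 (remaining 10)
6 → bin 7 (remaining 4)

7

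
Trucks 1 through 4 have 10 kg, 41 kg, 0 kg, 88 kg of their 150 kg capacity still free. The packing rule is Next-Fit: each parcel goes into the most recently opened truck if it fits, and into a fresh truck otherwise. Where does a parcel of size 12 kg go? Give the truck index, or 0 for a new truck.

Next-Fit only looks at truck 4, which has 88 kg free.
12 kg fits there.

4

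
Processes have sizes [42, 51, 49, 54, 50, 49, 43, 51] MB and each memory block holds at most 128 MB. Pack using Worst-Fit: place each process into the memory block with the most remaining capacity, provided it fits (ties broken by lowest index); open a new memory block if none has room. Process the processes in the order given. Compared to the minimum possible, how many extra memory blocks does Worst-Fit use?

0

Worst-Fit: [42,51] [49,54] [50,49] [43,51] → 4 memory blocks.
Total size 389 MB; any packing needs at least ⌈389/128⌉ = 4 memory blocks.
So 4 is already optimal.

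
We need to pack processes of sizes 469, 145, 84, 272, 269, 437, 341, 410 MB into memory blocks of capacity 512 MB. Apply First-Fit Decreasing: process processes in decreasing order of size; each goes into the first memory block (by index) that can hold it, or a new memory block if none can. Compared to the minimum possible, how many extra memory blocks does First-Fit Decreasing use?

First-Fit Decreasing: [469] [437] [410,84] [341,145] [272] [269] → 6 memory blocks.
6 processes exceed 256 MB (half the capacity), and no two of those can share a memory block, so at least 6 memory blocks are needed.
So 6 is already optimal.

0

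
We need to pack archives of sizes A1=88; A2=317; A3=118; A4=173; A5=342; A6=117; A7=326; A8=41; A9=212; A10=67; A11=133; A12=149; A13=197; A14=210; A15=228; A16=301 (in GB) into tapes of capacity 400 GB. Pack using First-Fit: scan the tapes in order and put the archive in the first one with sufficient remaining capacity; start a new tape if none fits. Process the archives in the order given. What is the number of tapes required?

10

A1 (88 GB) → tape 1 (remaining 312 GB)
A2 (317 GB) → tape 2 (remaining 83 GB)
A3 (118 GB) → tape 1 (remaining 194 GB)
A4 (173 GB) → tape 1 (remaining 21 GB)
A5 (342 GB) → tape 3 (remaining 58 GB)
A6 (117 GB) → tape 4 (remaining 283 GB)
A7 (326 GB) → tape 5 (remaining 74 GB)
A8 (41 GB) → tape 2 (remaining 42 GB)
A9 (212 GB) → tape 4 (remaining 71 GB)
A10 (67 GB) → tape 4 (remaining 4 GB)
A11 (133 GB) → tape 6 (remaining 267 GB)
A12 (149 GB) → tape 6 (remaining 118 GB)
A13 (197 GB) → tape 7 (remaining 203 GB)
A14 (210 GB) → tape 8 (remaining 190 GB)
A15 (228 GB) → tape 9 (remaining 172 GB)
A16 (301 GB) → tape 10 (remaining 99 GB)
Final tapes: [88,118,173] [317,41] [342] [117,212,67] [326] [133,149] [197] [210] [228] [301].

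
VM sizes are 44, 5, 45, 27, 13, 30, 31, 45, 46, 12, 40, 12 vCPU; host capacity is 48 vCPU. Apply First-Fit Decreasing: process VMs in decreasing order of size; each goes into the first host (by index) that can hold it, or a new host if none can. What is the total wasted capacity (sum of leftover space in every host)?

Sorted descending: 46, 45, 45, 44, 40, 31, 30, 27, 13, 12, 12, 5.
host 1: place 46 vCPU, 2 vCPU left
host 2: place 45 vCPU, 3 vCPU left
host 3: place 45 vCPU, 3 vCPU left
host 4: place 44 vCPU, 4 vCPU left
host 5: place 40 vCPU, 8 vCPU left
host 6: place 31 vCPU, 17 vCPU left
host 7: place 30 vCPU, 18 vCPU left
host 8: place 27 vCPU, 21 vCPU left
host 6: place 13 vCPU, 4 vCPU left
host 7: place 12 vCPU, 6 vCPU left
host 8: place 12 vCPU, 9 vCPU left
host 5: place 5 vCPU, 3 vCPU left
8 hosts × 48 vCPU = 384 vCPU; used 350 vCPU; unused 34 vCPU.

34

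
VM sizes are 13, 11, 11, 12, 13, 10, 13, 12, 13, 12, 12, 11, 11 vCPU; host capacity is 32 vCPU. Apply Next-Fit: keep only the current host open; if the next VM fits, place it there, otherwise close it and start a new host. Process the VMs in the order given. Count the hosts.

Put 13 vCPU in host 1; 19 vCPU remain.
Put 11 vCPU in host 1; 8 vCPU remain.
Put 11 vCPU in host 2; 21 vCPU remain.
Put 12 vCPU in host 2; 9 vCPU remain.
Put 13 vCPU in host 3; 19 vCPU remain.
Put 10 vCPU in host 3; 9 vCPU remain.
Put 13 vCPU in host 4; 19 vCPU remain.
Put 12 vCPU in host 4; 7 vCPU remain.
Put 13 vCPU in host 5; 19 vCPU remain.
Put 12 vCPU in host 5; 7 vCPU remain.
Put 12 vCPU in host 6; 20 vCPU remain.
Put 11 vCPU in host 6; 9 vCPU remain.
Put 11 vCPU in host 7; 21 vCPU remain.

7 hosts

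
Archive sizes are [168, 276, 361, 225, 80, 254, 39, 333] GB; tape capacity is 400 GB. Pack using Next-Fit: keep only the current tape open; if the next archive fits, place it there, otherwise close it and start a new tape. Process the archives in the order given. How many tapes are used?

tape 1: place 168 GB, 232 GB left
tape 2: place 276 GB, 124 GB left
tape 3: place 361 GB, 39 GB left
tape 4: place 225 GB, 175 GB left
tape 4: place 80 GB, 95 GB left
tape 5: place 254 GB, 146 GB left
tape 5: place 39 GB, 107 GB left
tape 6: place 333 GB, 67 GB left
Final tapes: [168] [276] [361] [225,80] [254,39] [333].

6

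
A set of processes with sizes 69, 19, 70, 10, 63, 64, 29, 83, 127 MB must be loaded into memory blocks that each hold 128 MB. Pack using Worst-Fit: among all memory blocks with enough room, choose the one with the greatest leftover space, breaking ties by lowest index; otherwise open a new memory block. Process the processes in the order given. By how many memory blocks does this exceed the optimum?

Worst-Fit: [69,19] [70,10,29] [63,64] [83] [127] → 5 memory blocks.
Total size 534 MB; any packing needs at least ⌈534/128⌉ = 5 memory blocks.
So 5 is already optimal.

0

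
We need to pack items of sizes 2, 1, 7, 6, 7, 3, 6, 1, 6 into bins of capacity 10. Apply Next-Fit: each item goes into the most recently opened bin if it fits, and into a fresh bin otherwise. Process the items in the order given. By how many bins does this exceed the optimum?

0

Next-Fit: [2,1,7] [6] [7,3] [6,1] [6] → 5 bins.
5 items exceed 5 (half the capacity), and no two of those can share a bin, so at least 5 bins are needed.
So 5 is already optimal.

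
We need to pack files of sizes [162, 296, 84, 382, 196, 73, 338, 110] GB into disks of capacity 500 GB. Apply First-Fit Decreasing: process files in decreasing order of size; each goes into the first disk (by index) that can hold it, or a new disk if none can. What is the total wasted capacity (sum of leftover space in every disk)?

359

Sorted descending: 382, 338, 296, 196, 162, 110, 84, 73.
382 GB → disk 1 (remaining 118 GB)
338 GB → disk 2 (remaining 162 GB)
296 GB → disk 3 (remaining 204 GB)
196 GB → disk 3 (remaining 8 GB)
162 GB → disk 2 (remaining 0 GB)
110 GB → disk 1 (remaining 8 GB)
84 GB → disk 4 (remaining 416 GB)
73 GB → disk 4 (remaining 343 GB)
4 disks × 500 GB = 2000 GB; used 1641 GB; unused 359 GB.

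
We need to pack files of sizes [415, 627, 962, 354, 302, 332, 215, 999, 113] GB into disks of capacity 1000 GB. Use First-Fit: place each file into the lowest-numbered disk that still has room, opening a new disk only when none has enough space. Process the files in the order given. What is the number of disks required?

415 GB → disk 1 (remaining 585 GB)
627 GB → disk 2 (remaining 373 GB)
962 GB → disk 3 (remaining 38 GB)
354 GB → disk 1 (remaining 231 GB)
302 GB → disk 2 (remaining 71 GB)
332 GB → disk 4 (remaining 668 GB)
215 GB → disk 1 (remaining 16 GB)
999 GB → disk 5 (remaining 1 GB)
113 GB → disk 4 (remaining 555 GB)

5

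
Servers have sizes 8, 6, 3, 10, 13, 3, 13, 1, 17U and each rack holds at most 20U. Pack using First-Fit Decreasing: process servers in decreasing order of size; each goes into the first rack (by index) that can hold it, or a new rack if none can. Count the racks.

4

Sorted descending: 17, 13, 13, 10, 8, 6, 3, 3, 1.
rack 1: place 17U, 3U left
rack 2: place 13U, 7U left
rack 3: place 13U, 7U left
rack 4: place 10U, 10U left
rack 4: place 8U, 2U left
rack 2: place 6U, 1U left
rack 1: place 3U, 0U left
rack 3: place 3U, 4U left
rack 2: place 1U, 0U left
Final racks: [17,3] [13,6,1] [13,3] [10,8].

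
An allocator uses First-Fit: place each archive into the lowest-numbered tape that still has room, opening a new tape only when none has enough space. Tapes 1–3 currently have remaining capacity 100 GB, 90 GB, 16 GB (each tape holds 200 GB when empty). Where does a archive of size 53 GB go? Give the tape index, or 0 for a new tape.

Tapes with room: tape 1 (100 GB), tape 2 (90 GB).
The first with room is tape 1.

1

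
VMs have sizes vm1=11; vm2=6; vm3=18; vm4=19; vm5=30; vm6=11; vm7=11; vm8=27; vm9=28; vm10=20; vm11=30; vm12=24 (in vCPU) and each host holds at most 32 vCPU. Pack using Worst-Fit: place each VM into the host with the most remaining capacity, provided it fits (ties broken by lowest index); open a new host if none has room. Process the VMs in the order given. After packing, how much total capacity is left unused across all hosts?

53

Put vm1 (11 vCPU) in host 1; 21 vCPU remain.
Put vm2 (6 vCPU) in host 1; 15 vCPU remain.
Put vm3 (18 vCPU) in host 2; 14 vCPU remain.
Put vm4 (19 vCPU) in host 3; 13 vCPU remain.
Put vm5 (30 vCPU) in host 4; 2 vCPU remain.
Put vm6 (11 vCPU) in host 1; 4 vCPU remain.
Put vm7 (11 vCPU) in host 2; 3 vCPU remain.
Put vm8 (27 vCPU) in host 5; 5 vCPU remain.
Put vm9 (28 vCPU) in host 6; 4 vCPU remain.
Put vm10 (20 vCPU) in host 7; 12 vCPU remain.
Put vm11 (30 vCPU) in host 8; 2 vCPU remain.
Put vm12 (24 vCPU) in host 9; 8 vCPU remain.
9 hosts × 32 vCPU = 288 vCPU; used 235 vCPU; unused 53 vCPU.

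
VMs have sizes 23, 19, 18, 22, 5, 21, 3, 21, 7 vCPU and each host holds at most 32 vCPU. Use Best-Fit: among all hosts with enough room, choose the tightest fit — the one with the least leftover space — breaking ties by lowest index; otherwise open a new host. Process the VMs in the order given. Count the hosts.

Put 23 vCPU in host 1; 9 vCPU remain.
Put 19 vCPU in host 2; 13 vCPU remain.
Put 18 vCPU in host 3; 14 vCPU remain.
Put 22 vCPU in host 4; 10 vCPU remain.
Put 5 vCPU in host 1; 4 vCPU remain.
Put 21 vCPU in host 5; 11 vCPU remain.
Put 3 vCPU in host 1; 1 vCPU remain.
Put 21 vCPU in host 6; 11 vCPU remain.
Put 7 vCPU in host 4; 3 vCPU remain.
Final hosts: [23,5,3] [19] [18] [22,7] [21] [21].

6 hosts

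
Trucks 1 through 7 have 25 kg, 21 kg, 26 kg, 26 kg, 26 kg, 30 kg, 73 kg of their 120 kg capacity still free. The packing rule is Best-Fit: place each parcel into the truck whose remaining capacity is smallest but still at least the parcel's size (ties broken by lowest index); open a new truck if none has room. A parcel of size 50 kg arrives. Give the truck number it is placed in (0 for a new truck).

7

Trucks with room: truck 7 (73 kg).
Tightest fit is truck 7 with 73 kg free.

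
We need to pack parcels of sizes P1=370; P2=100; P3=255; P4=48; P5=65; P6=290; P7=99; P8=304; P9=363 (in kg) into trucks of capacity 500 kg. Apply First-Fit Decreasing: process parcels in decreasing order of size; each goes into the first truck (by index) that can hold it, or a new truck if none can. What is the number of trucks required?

5 trucks

Sorted descending: 370, 363, 304, 290, 255, 100, 99, 65, 48.
370 kg → truck 1 (remaining 130 kg)
363 kg → truck 2 (remaining 137 kg)
304 kg → truck 3 (remaining 196 kg)
290 kg → truck 4 (remaining 210 kg)
255 kg → truck 5 (remaining 245 kg)
100 kg → truck 1 (remaining 30 kg)
99 kg → truck 2 (remaining 38 kg)
65 kg → truck 3 (remaining 131 kg)
48 kg → truck 3 (remaining 83 kg)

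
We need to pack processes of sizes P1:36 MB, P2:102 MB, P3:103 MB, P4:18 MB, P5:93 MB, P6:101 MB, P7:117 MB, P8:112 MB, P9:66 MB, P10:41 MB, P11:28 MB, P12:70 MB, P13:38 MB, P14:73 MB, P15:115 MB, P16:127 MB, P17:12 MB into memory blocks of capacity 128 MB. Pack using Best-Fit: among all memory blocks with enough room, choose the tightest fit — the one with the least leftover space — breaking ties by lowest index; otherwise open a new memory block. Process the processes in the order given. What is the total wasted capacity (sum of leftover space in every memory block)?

P1 (36 MB) → memory block 1 (remaining 92 MB)
P2 (102 MB) → memory block 2 (remaining 26 MB)
P3 (103 MB) → memory block 3 (remaining 25 MB)
P4 (18 MB) → memory block 3 (remaining 7 MB)
P5 (93 MB) → memory block 4 (remaining 35 MB)
P6 (101 MB) → memory block 5 (remaining 27 MB)
P7 (117 MB) → memory block 6 (remaining 11 MB)
P8 (112 MB) → memory block 7 (remaining 16 MB)
P9 (66 MB) → memory block 1 (remaining 26 MB)
P10 (41 MB) → memory block 8 (remaining 87 MB)
P11 (28 MB) → memory block 4 (remaining 7 MB)
P12 (70 MB) → memory block 8 (remaining 17 MB)
P13 (38 MB) → memory block 9 (remaining 90 MB)
P14 (73 MB) → memory block 9 (remaining 17 MB)
P15 (115 MB) → memory block 10 (remaining 13 MB)
P16 (127 MB) → memory block 11 (remaining 1 MB)
P17 (12 MB) → memory block 10 (remaining 1 MB)
11 memory blocks × 128 MB = 1408 MB; used 1252 MB; unused 156 MB.

156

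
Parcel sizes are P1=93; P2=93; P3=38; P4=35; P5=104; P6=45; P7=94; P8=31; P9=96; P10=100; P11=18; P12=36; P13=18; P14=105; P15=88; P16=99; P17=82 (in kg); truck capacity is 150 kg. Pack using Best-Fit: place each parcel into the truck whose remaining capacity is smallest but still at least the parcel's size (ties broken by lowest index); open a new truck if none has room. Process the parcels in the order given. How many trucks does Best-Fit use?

P1 (93 kg) → truck 1 (remaining 57 kg)
P2 (93 kg) → truck 2 (remaining 57 kg)
P3 (38 kg) → truck 1 (remaining 19 kg)
P4 (35 kg) → truck 2 (remaining 22 kg)
P5 (104 kg) → truck 3 (remaining 46 kg)
P6 (45 kg) → truck 3 (remaining 1 kg)
P7 (94 kg) → truck 4 (remaining 56 kg)
P8 (31 kg) → truck 4 (remaining 25 kg)
P9 (96 kg) → truck 5 (remaining 54 kg)
P10 (100 kg) → truck 6 (remaining 50 kg)
P11 (18 kg) → truck 1 (remaining 1 kg)
P12 (36 kg) → truck 6 (remaining 14 kg)
P13 (18 kg) → truck 2 (remaining 4 kg)
P14 (105 kg) → truck 7 (remaining 45 kg)
P15 (88 kg) → truck 8 (remaining 62 kg)
P16 (99 kg) → truck 9 (remaining 51 kg)
P17 (82 kg) → truck 10 (remaining 68 kg)

10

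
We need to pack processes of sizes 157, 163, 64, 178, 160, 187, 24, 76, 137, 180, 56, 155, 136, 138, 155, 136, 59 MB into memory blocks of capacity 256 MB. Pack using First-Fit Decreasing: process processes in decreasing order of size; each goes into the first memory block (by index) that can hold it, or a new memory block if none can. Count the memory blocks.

12

Sorted descending: 187, 180, 178, 163, 160, 157, 155, 155, 138, 137, 136, 136, 76, 64, 59, 56, 24.
memory block 1: place 187 MB, 69 MB left
memory block 2: place 180 MB, 76 MB left
memory block 3: place 178 MB, 78 MB left
memory block 4: place 163 MB, 93 MB left
memory block 5: place 160 MB, 96 MB left
memory block 6: place 157 MB, 99 MB left
memory block 7: place 155 MB, 101 MB left
memory block 8: place 155 MB, 101 MB left
memory block 9: place 138 MB, 118 MB left
memory block 10: place 137 MB, 119 MB left
memory block 11: place 136 MB, 120 MB left
memory block 12: place 136 MB, 120 MB left
memory block 2: place 76 MB, 0 MB left
memory block 1: place 64 MB, 5 MB left
memory block 3: place 59 MB, 19 MB left
memory block 4: place 56 MB, 37 MB left
memory block 4: place 24 MB, 13 MB left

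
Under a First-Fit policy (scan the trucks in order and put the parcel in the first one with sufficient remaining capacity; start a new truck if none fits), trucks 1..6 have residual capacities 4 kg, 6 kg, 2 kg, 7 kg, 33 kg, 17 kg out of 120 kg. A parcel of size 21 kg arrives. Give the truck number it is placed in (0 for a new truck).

5

Trucks with room: truck 5 (33 kg).
The first with room is truck 5.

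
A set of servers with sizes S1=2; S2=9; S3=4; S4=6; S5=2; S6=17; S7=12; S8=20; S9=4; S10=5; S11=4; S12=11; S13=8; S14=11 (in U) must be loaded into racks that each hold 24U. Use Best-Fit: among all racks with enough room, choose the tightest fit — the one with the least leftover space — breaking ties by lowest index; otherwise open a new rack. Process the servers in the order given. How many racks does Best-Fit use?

S1 (2U) → rack 1 (remaining 22U)
S2 (9U) → rack 1 (remaining 13U)
S3 (4U) → rack 1 (remaining 9U)
S4 (6U) → rack 1 (remaining 3U)
S5 (2U) → rack 1 (remaining 1U)
S6 (17U) → rack 2 (remaining 7U)
S7 (12U) → rack 3 (remaining 12U)
S8 (20U) → rack 4 (remaining 4U)
S9 (4U) → rack 4 (remaining 0U)
S10 (5U) → rack 2 (remaining 2U)
S11 (4U) → rack 3 (remaining 8U)
S12 (11U) → rack 5 (remaining 13U)
S13 (8U) → rack 3 (remaining 0U)
S14 (11U) → rack 5 (remaining 2U)
Final racks: [2,9,4,6,2] [17,5] [12,4,8] [20,4] [11,11].

5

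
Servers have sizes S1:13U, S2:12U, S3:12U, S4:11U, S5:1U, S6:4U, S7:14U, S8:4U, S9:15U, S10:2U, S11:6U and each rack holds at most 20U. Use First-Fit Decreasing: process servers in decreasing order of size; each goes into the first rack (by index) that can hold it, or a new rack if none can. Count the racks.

6 racks

Sorted descending: 15, 14, 13, 12, 12, 11, 6, 4, 4, 2, 1.
15U → rack 1 (remaining 5U)
14U → rack 2 (remaining 6U)
13U → rack 3 (remaining 7U)
12U → rack 4 (remaining 8U)
12U → rack 5 (remaining 8U)
11U → rack 6 (remaining 9U)
6U → rack 2 (remaining 0U)
4U → rack 1 (remaining 1U)
4U → rack 3 (remaining 3U)
2U → rack 3 (remaining 1U)
1U → rack 1 (remaining 0U)
Final racks: [15,4,1] [14,6] [13,4,2] [12] [12] [11].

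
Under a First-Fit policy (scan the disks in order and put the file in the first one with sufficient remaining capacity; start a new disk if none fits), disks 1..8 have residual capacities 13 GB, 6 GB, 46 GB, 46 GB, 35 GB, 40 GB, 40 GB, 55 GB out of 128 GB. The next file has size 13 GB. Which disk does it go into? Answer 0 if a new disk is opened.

Disks with room: disk 1 (13 GB), disk 3 (46 GB), disk 4 (46 GB), disk 5 (35 GB), disk 6 (40 GB), disk 7 (40 GB), disk 8 (55 GB).
The first with room is disk 1.

1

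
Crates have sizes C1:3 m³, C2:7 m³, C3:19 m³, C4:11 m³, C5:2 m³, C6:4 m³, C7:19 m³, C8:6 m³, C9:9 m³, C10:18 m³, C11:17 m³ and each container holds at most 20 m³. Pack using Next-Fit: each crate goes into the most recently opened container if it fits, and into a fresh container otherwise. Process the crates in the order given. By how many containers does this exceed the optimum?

Next-Fit: [3,7] [19] [11,2,4] [19] [6,9] [18] [17] → 7 containers.
Total size 115 m³; any packing needs at least ⌈115/20⌉ = 6 containers.
An optimal packing achieves that bound: [19] [19] [18,2] [17,3] [11,9] [7,6,4] → 6 containers.
Excess: 7 − 6 = 1.

1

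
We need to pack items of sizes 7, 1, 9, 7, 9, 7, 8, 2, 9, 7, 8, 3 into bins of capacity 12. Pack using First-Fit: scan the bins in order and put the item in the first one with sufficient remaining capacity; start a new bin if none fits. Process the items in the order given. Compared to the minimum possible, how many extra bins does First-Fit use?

0

First-Fit: [7,1,2] [9,3] [7] [9] [7] [8] [9] [7] [8] → 9 bins.
9 items exceed 6 (half the capacity), and no two of those can share a bin, so at least 9 bins are needed.
So 9 is already optimal.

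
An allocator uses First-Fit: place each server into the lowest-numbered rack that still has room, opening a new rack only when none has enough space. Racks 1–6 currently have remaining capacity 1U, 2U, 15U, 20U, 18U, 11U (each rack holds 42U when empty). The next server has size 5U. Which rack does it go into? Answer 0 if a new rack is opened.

3

Racks with room: rack 3 (15U), rack 4 (20U), rack 5 (18U), rack 6 (11U).
The first with room is rack 3.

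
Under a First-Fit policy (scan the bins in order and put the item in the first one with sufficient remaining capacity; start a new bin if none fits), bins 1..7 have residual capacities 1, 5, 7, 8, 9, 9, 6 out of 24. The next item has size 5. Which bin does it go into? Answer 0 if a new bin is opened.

Bins with room: bin 2 (5), bin 3 (7), bin 4 (8), bin 5 (9), bin 6 (9), bin 7 (6).
The first with room is bin 2.

2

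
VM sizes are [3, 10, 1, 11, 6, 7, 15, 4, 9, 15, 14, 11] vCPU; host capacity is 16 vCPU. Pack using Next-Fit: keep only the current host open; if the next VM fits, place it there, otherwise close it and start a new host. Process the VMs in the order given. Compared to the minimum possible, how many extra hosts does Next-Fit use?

Next-Fit: [3,10,1] [11] [6,7] [15] [4,9] [15] [14] [11] → 8 hosts.
Total size 106 vCPU; any packing needs at least ⌈106/16⌉ = 7 hosts.
An optimal packing achieves that bound: [15,1] [15] [14] [11,4] [11,3] [10,6] [9,7] → 7 hosts.
Excess: 8 − 7 = 1.

1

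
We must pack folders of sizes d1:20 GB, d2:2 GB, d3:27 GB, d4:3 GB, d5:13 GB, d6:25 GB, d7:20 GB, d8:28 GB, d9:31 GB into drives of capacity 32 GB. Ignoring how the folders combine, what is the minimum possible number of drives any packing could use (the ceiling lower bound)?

6

Total size = 20 + 2 + 27 + 3 + 13 + 25 + 20 + 28 + 31 = 169 GB.
⌈169 / 32⌉ = 6.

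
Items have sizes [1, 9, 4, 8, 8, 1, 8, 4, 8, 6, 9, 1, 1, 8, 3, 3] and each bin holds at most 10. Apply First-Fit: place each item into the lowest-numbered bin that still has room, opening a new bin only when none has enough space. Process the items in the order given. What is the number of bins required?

10

1 → bin 1 (remaining 9)
9 → bin 1 (remaining 0)
4 → bin 2 (remaining 6)
8 → bin 3 (remaining 2)
8 → bin 4 (remaining 2)
1 → bin 2 (remaining 5)
8 → bin 5 (remaining 2)
4 → bin 2 (remaining 1)
8 → bin 6 (remaining 2)
6 → bin 7 (remaining 4)
9 → bin 8 (remaining 1)
1 → bin 2 (remaining 0)
1 → bin 3 (remaining 1)
8 → bin 9 (remaining 2)
3 → bin 7 (remaining 1)
3 → bin 10 (remaining 7)
Final bins: [1,9] [4,1,4,1] [8,1] [8] [8] [8] [6,3] [9] [8] [3].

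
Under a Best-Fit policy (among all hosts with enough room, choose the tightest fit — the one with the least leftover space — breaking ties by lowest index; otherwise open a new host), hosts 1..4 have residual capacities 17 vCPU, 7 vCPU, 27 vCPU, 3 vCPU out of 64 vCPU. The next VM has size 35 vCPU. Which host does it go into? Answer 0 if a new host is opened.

0

No host has ≥ 35 vCPU free, so a new host is opened.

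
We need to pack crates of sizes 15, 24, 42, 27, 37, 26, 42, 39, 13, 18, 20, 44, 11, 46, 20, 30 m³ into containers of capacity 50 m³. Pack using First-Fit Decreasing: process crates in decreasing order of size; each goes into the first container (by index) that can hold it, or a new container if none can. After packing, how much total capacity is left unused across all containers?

46

Sorted descending: 46, 44, 42, 42, 39, 37, 30, 27, 26, 24, 20, 20, 18, 15, 13, 11.
Put 46 m³ in container 1; 4 m³ remain.
Put 44 m³ in container 2; 6 m³ remain.
Put 42 m³ in container 3; 8 m³ remain.
Put 42 m³ in container 4; 8 m³ remain.
Put 39 m³ in container 5; 11 m³ remain.
Put 37 m³ in container 6; 13 m³ remain.
Put 30 m³ in container 7; 20 m³ remain.
Put 27 m³ in container 8; 23 m³ remain.
Put 26 m³ in container 9; 24 m³ remain.
Put 24 m³ in container 9; 0 m³ remain.
Put 20 m³ in container 7; 0 m³ remain.
Put 20 m³ in container 8; 3 m³ remain.
Put 18 m³ in container 10; 32 m³ remain.
Put 15 m³ in container 10; 17 m³ remain.
Put 13 m³ in container 6; 0 m³ remain.
Put 11 m³ in container 5; 0 m³ remain.
10 containers × 50 m³ = 500 m³; used 454 m³; unused 46 m³.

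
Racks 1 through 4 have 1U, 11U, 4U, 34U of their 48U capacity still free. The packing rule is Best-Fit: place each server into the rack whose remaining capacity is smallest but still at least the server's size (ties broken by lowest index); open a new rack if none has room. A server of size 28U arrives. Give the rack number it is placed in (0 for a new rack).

4

Racks with room: rack 4 (34U).
Tightest fit is rack 4 with 34U free.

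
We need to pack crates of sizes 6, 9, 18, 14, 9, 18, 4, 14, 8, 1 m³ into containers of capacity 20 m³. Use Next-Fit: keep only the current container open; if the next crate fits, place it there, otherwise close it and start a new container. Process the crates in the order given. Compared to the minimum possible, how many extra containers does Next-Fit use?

1

Next-Fit: [6,9] [18] [14] [9] [18] [4,14] [8,1] → 7 containers.
Total size 101 m³; any packing needs at least ⌈101/20⌉ = 6 containers.
An optimal packing achieves that bound: [18,1] [18] [14,6] [14,4] [9,9] [8] → 6 containers.
Excess: 7 − 6 = 1.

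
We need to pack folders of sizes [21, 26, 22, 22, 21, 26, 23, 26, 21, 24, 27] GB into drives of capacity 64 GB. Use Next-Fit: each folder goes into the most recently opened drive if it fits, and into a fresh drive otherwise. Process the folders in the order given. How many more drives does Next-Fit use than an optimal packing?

Next-Fit: [21,26] [22,22] [21,26] [23,26] [21,24] [27] → 6 drives.
Total size 259 GB; any packing needs at least ⌈259/64⌉ = 5 drives.
An optimal packing achieves that bound: [27,26] [26,26] [24,23] [22,22] [21,21,21] → 5 drives.
Excess: 6 − 5 = 1.

1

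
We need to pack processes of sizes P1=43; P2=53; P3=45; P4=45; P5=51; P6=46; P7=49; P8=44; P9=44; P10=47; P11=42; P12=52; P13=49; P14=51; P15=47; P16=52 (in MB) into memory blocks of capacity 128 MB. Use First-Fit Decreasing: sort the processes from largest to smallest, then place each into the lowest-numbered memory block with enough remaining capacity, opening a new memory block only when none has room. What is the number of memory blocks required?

Sorted descending: 53, 52, 52, 51, 51, 49, 49, 47, 47, 46, 45, 45, 44, 44, 43, 42.
Put 53 MB in memory block 1; 75 MB remain.
Put 52 MB in memory block 1; 23 MB remain.
Put 52 MB in memory block 2; 76 MB remain.
Put 51 MB in memory block 2; 25 MB remain.
Put 51 MB in memory block 3; 77 MB remain.
Put 49 MB in memory block 3; 28 MB remain.
Put 49 MB in memory block 4; 79 MB remain.
Put 47 MB in memory block 4; 32 MB remain.
Put 47 MB in memory block 5; 81 MB remain.
Put 46 MB in memory block 5; 35 MB remain.
Put 45 MB in memory block 6; 83 MB remain.
Put 45 MB in memory block 6; 38 MB remain.
Put 44 MB in memory block 7; 84 MB remain.
Put 44 MB in memory block 7; 40 MB remain.
Put 43 MB in memory block 8; 85 MB remain.
Put 42 MB in memory block 8; 43 MB remain.
Final memory blocks: [53,52] [52,51] [51,49] [49,47] [47,46] [45,45] [44,44] [43,42].

8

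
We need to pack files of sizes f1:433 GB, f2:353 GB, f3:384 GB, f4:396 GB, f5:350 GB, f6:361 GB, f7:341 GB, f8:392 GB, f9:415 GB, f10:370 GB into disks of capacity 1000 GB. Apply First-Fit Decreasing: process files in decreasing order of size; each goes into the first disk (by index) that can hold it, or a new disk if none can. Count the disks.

Sorted descending: 433, 415, 396, 392, 384, 370, 361, 353, 350, 341.
disk 1: place 433 GB, 567 GB left
disk 1: place 415 GB, 152 GB left
disk 2: place 396 GB, 604 GB left
disk 2: place 392 GB, 212 GB left
disk 3: place 384 GB, 616 GB left
disk 3: place 370 GB, 246 GB left
disk 4: place 361 GB, 639 GB left
disk 4: place 353 GB, 286 GB left
disk 5: place 350 GB, 650 GB left
disk 5: place 341 GB, 309 GB left

5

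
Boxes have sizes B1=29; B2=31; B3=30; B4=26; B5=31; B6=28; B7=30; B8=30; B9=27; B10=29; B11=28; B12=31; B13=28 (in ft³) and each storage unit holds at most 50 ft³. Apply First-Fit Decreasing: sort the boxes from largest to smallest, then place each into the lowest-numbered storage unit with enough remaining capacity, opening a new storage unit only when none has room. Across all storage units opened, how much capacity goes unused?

272

Sorted descending: 31, 31, 31, 30, 30, 30, 29, 29, 28, 28, 28, 27, 26.
Put 31 ft³ in storage unit 1; 19 ft³ remain.
Put 31 ft³ in storage unit 2; 19 ft³ remain.
Put 31 ft³ in storage unit 3; 19 ft³ remain.
Put 30 ft³ in storage unit 4; 20 ft³ remain.
Put 30 ft³ in storage unit 5; 20 ft³ remain.
Put 30 ft³ in storage unit 6; 20 ft³ remain.
Put 29 ft³ in storage unit 7; 21 ft³ remain.
Put 29 ft³ in storage unit 8; 21 ft³ remain.
Put 28 ft³ in storage unit 9; 22 ft³ remain.
Put 28 ft³ in storage unit 10; 22 ft³ remain.
Put 28 ft³ in storage unit 11; 22 ft³ remain.
Put 27 ft³ in storage unit 12; 23 ft³ remain.
Put 26 ft³ in storage unit 13; 24 ft³ remain.
13 storage units × 50 ft³ = 650 ft³; used 378 ft³; unused 272 ft³.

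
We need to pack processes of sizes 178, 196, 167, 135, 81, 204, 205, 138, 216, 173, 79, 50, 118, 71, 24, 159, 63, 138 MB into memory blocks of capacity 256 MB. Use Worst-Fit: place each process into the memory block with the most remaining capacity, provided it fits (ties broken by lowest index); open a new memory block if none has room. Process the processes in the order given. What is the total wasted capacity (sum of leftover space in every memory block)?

677

178 MB → memory block 1 (remaining 78 MB)
196 MB → memory block 2 (remaining 60 MB)
167 MB → memory block 3 (remaining 89 MB)
135 MB → memory block 4 (remaining 121 MB)
81 MB → memory block 4 (remaining 40 MB)
204 MB → memory block 5 (remaining 52 MB)
205 MB → memory block 6 (remaining 51 MB)
138 MB → memory block 7 (remaining 118 MB)
216 MB → memory block 8 (remaining 40 MB)
173 MB → memory block 9 (remaining 83 MB)
79 MB → memory block 7 (remaining 39 MB)
50 MB → memory block 3 (remaining 39 MB)
118 MB → memory block 10 (remaining 138 MB)
71 MB → memory block 10 (remaining 67 MB)
24 MB → memory block 9 (remaining 59 MB)
159 MB → memory block 11 (remaining 97 MB)
63 MB → memory block 11 (remaining 34 MB)
138 MB → memory block 12 (remaining 118 MB)
12 memory blocks × 256 MB = 3072 MB; used 2395 MB; unused 677 MB.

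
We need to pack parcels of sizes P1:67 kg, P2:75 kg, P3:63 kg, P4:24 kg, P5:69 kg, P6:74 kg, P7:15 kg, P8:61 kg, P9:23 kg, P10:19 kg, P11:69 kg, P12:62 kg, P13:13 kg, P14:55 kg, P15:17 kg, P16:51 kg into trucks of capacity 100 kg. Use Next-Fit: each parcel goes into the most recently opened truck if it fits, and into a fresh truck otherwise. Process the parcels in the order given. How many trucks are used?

P1 (67 kg) → truck 1 (remaining 33 kg)
P2 (75 kg) → truck 2 (remaining 25 kg)
P3 (63 kg) → truck 3 (remaining 37 kg)
P4 (24 kg) → truck 3 (remaining 13 kg)
P5 (69 kg) → truck 4 (remaining 31 kg)
P6 (74 kg) → truck 5 (remaining 26 kg)
P7 (15 kg) → truck 5 (remaining 11 kg)
P8 (61 kg) → truck 6 (remaining 39 kg)
P9 (23 kg) → truck 6 (remaining 16 kg)
P10 (19 kg) → truck 7 (remaining 81 kg)
P11 (69 kg) → truck 7 (remaining 12 kg)
P12 (62 kg) → truck 8 (remaining 38 kg)
P13 (13 kg) → truck 8 (remaining 25 kg)
P14 (55 kg) → truck 9 (remaining 45 kg)
P15 (17 kg) → truck 9 (remaining 28 kg)
P16 (51 kg) → truck 10 (remaining 49 kg)

10 trucks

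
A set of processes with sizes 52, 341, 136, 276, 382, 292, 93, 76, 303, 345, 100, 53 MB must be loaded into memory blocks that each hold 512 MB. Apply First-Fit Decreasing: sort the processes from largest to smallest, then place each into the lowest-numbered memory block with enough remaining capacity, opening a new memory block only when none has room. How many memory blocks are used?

6 memory blocks

Sorted descending: 382, 345, 341, 303, 292, 276, 136, 100, 93, 76, 53, 52.
memory block 1: place 382 MB, 130 MB left
memory block 2: place 345 MB, 167 MB left
memory block 3: place 341 MB, 171 MB left
memory block 4: place 303 MB, 209 MB left
memory block 5: place 292 MB, 220 MB left
memory block 6: place 276 MB, 236 MB left
memory block 2: place 136 MB, 31 MB left
memory block 1: place 100 MB, 30 MB left
memory block 3: place 93 MB, 78 MB left
memory block 3: place 76 MB, 2 MB left
memory block 4: place 53 MB, 156 MB left
memory block 4: place 52 MB, 104 MB left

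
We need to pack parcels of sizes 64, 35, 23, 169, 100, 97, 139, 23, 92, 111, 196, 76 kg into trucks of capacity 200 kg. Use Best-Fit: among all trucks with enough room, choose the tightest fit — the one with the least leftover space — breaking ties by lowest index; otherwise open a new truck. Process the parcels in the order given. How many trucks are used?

7 trucks

truck 1: place 64 kg, 136 kg left
truck 1: place 35 kg, 101 kg left
truck 1: place 23 kg, 78 kg left
truck 2: place 169 kg, 31 kg left
truck 3: place 100 kg, 100 kg left
truck 3: place 97 kg, 3 kg left
truck 4: place 139 kg, 61 kg left
truck 2: place 23 kg, 8 kg left
truck 5: place 92 kg, 108 kg left
truck 6: place 111 kg, 89 kg left
truck 7: place 196 kg, 4 kg left
truck 1: place 76 kg, 2 kg left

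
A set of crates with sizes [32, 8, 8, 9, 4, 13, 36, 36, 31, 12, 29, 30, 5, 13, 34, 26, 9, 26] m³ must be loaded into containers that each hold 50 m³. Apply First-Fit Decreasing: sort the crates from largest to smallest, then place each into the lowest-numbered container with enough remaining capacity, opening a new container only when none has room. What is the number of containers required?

Sorted descending: 36, 36, 34, 32, 31, 30, 29, 26, 26, 13, 13, 12, 9, 9, 8, 8, 5, 4.
Put 36 m³ in container 1; 14 m³ remain.
Put 36 m³ in container 2; 14 m³ remain.
Put 34 m³ in container 3; 16 m³ remain.
Put 32 m³ in container 4; 18 m³ remain.
Put 31 m³ in container 5; 19 m³ remain.
Put 30 m³ in container 6; 20 m³ remain.
Put 29 m³ in container 7; 21 m³ remain.
Put 26 m³ in container 8; 24 m³ remain.
Put 26 m³ in container 9; 24 m³ remain.
Put 13 m³ in container 1; 1 m³ remain.
Put 13 m³ in container 2; 1 m³ remain.
Put 12 m³ in container 3; 4 m³ remain.
Put 9 m³ in container 4; 9 m³ remain.
Put 9 m³ in container 4; 0 m³ remain.
Put 8 m³ in container 5; 11 m³ remain.
Put 8 m³ in container 5; 3 m³ remain.
Put 5 m³ in container 6; 15 m³ remain.
Put 4 m³ in container 3; 0 m³ remain.

9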